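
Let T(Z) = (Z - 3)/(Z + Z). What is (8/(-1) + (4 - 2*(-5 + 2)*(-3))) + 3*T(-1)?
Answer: -16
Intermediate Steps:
T(Z) = (-3 + Z)/(2*Z) (T(Z) = (-3 + Z)/((2*Z)) = (-3 + Z)*(1/(2*Z)) = (-3 + Z)/(2*Z))
(8/(-1) + (4 - 2*(-5 + 2)*(-3))) + 3*T(-1) = (8/(-1) + (4 - 2*(-5 + 2)*(-3))) + 3*((½)*(-3 - 1)/(-1)) = (8*(-1) + (4 - 2*(-3)*(-3))) + 3*((½)*(-1)*(-4)) = (-8 + (4 + 6*(-3))) + 3*2 = (-8 + (4 - 18)) + 6 = (-8 - 14) + 6 = -22 + 6 = -16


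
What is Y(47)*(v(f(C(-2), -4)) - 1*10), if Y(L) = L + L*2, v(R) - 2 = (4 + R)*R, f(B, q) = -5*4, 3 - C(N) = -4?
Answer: 43992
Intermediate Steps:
C(N) = 7 (C(N) = 3 - 1*(-4) = 3 + 4 = 7)
f(B, q) = -20
v(R) = 2 + R*(4 + R) (v(R) = 2 + (4 + R)*R = 2 + R*(4 + R))
Y(L) = 3*L (Y(L) = L + 2*L = 3*L)
Y(47)*(v(f(C(-2), -4)) - 1*10) = (3*47)*((2 + (-20)² + 4*(-20)) - 1*10) = 141*((2 + 400 - 80) - 10) = 141*(322 - 10) = 141*312 = 43992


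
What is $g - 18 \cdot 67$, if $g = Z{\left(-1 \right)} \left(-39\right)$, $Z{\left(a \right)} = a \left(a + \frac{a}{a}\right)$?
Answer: $-1206$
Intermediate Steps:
$Z{\left(a \right)} = a \left(1 + a\right)$ ($Z{\left(a \right)} = a \left(a + 1\right) = a \left(1 + a\right)$)
$g = 0$ ($g = - (1 - 1) \left(-39\right) = \left(-1\right) 0 \left(-39\right) = 0 \left(-39\right) = 0$)
$g - 18 \cdot 67 = 0 - 18 \cdot 67 = 0 - 1206 = -1206$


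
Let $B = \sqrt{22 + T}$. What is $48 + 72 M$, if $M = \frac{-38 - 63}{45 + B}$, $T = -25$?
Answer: $- \frac{19158}{169} + \frac{606 i \sqrt{3}}{169} \approx -113.36 + 6.2108 i$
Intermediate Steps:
$B = i \sqrt{3}$ ($B = \sqrt{22 - 25} = \sqrt{-3} = i \sqrt{3} \approx 1.732 i$)
$M = - \frac{101}{45 + i \sqrt{3}}$ ($M = \frac{-38 - 63}{45 + i \sqrt{3}} = - \frac{101}{45 + i \sqrt{3}} \approx -2.2411 + 0.086261 i$)
$48 + 72 M = 48 + 72 \left(- \frac{1515}{676} + \frac{101 i \sqrt{3}}{2028}\right) = 48 - \left(\frac{27270}{169} - \frac{606 i \sqrt{3}}{169}\right) = - \frac{19158}{169} + \frac{606 i \sqrt{3}}{169}$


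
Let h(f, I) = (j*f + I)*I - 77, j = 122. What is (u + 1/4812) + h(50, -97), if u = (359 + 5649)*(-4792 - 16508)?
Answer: -618595919615/4812 ≈ -1.2855e+8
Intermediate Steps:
u = -127970400 (u = 6008*(-21300) = -127970400)
h(f, I) = -77 + I*(I + 122*f) (h(f, I) = (122*f + I)*I - 77 = (I + 122*f)*I - 77 = I*(I + 122*f) - 77 = -77 + I*(I + 122*f))
(u + 1/4812) + h(50, -97) = (-127970400 + 1/4812) + (-77 + (-97)**2 + 122*(-97)*50) = (-127970400 + 1/4812) + (-77 + 9409 - 591700) = -615793564799/4812 - 582368 = -618595919615/4812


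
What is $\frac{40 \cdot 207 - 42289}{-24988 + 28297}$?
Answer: $- \frac{34009}{3309} \approx -10.278$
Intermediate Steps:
$\frac{40 \cdot 207 - 42289}{-24988 + 28297} = \frac{8280 - 42289}{3309} = \left(-34009\right) \frac{1}{3309} = - \frac{34009}{3309}$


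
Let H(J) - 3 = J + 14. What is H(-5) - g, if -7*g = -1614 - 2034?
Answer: -3564/7 ≈ -509.14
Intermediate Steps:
H(J) = 17 + J (H(J) = 3 + (J + 14) = 3 + (14 + J) = 17 + J)
g = 3648/7 (g = -(-1614 - 2034)/7 = -⅐*(-3648) = 3648/7 ≈ 521.14)
H(-5) - g = (17 - 5) - 1*3648/7 = 12 - 3648/7 = -3564/7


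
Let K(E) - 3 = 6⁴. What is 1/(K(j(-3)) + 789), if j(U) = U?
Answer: 1/2088 ≈ 0.00047893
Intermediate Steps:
K(E) = 1299 (K(E) = 3 + 6⁴ = 3 + 1296 = 1299)
1/(K(j(-3)) + 789) = 1/(1299 + 789) = 1/2088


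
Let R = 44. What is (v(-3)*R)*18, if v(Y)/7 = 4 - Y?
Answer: 38808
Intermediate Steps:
v(Y) = 28 - 7*Y (v(Y) = 7*(4 - Y) = 28 - 7*Y)
(v(-3)*R)*18 = ((28 - 7*(-3))*44)*18 = ((28 + 21)*44)*18 = (49*44)*18 = 2156*18 = 38808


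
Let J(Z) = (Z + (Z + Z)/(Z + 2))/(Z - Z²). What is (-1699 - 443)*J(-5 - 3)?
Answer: -476/3 ≈ -158.67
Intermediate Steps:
J(Z) = (Z + 2*Z/(2 + Z))/(Z - Z²) (J(Z) = (Z + (2*Z)/(2 + Z))/(Z - Z²) = (Z + 2*Z/(2 + Z))/(Z - Z²))
(-1699 - 443)*J(-5 - 3) = (-1699 - 443)*((-4 - (-5 - 3))/(-2 + (-5 - 3) + (-5 - 3)²)) = -2142*(-4 - 1*(-8))/(-2 - 8 + (-8)²) = -2142*(-4 + 8)/(-2 - 8 + 64) = -2142*4/54 = -119*4/3 = -2142*2/27 = -476/3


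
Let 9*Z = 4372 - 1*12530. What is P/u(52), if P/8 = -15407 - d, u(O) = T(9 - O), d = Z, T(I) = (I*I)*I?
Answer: 24280/16641 ≈ 1.4590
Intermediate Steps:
Z = -8158/9 (Z = (4372 - 1*12530)/9 = (4372 - 12530)/9 = (⅑)*(-8158) = -8158/9 ≈ -906.44)
T(I) = I³ (T(I) = I²*I = I³)
d = -8158/9 ≈ -906.44
u(O) = (9 - O)³
P = -1044040/9 (P = 8*(-15407 - 1*(-8158/9)) = 8*(-15407 + 8158/9) = 8*(-130505/9) = -1044040/9 ≈ -1.1600e+5)
P/u(52) = -1044040*(-1/(-9 + 52)³)/9 = -1044040/(9*((-1*43³))) = -1044040/(9*((-1*79507))) = -1044040/9/(-79507) = -1044040/9*(-1/79507) = 24280/16641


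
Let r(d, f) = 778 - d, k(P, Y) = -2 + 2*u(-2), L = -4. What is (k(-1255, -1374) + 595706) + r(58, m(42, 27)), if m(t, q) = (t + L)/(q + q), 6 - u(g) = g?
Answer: 596440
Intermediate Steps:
u(g) = 6 - g
k(P, Y) = 14 (k(P, Y) = -2 + 2*(6 - 1*(-2)) = -2 + 2*(6 + 2) = -2 + 2*8 = -2 + 16 = 14)
m(t, q) = (-4 + t)/(2*q) (m(t, q) = (t - 4)/(q + q) = (-4 + t)/((2*q)) = (-4 + t)*(1/(2*q)) = (-4 + t)/(2*q))
(k(-1255, -1374) + 595706) + r(58, m(42, 27)) = (14 + 595706) + (778 - 1*58) = 595720 + (778 - 58) = 595720 + 720 = 596440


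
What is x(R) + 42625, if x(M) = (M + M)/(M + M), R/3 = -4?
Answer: 42626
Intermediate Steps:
R = -12 (R = 3*(-4) = -12)
x(M) = 1 (x(M) = (2*M)/((2*M)) = (2*M)*(1/(2*M)) = 1)
x(R) + 42625 = 1 + 42625 = 42626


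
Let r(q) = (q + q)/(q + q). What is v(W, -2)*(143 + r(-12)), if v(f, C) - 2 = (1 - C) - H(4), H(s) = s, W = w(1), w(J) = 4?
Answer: 144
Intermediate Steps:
W = 4
r(q) = 1 (r(q) = (2*q)/((2*q)) = (2*q)*(1/(2*q)) = 1)
v(f, C) = -1 - C (v(f, C) = 2 + ((1 - C) - 1*4) = 2 + ((1 - C) - 4) = 2 + (-3 - C) = -1 - C)
v(W, -2)*(143 + r(-12)) = (-1 - 1*(-2))*(143 + 1) = (-1 + 2)*144 = 1*144 = 144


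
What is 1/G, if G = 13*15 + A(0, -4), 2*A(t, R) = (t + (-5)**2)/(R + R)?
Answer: 16/3095 ≈ 0.0051696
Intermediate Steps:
A(t, R) = (25 + t)/(4*R) (A(t, R) = ((t + (-5)**2)/(R + R))/2 = ((t + 25)/((2*R)))/2 = ((25 + t)*(1/(2*R)))/2 = ((25 + t)/(2*R))/2 = (25 + t)/(4*R))
G = 3095/16 (G = 13*15 + (1/4)*(25 + 0)/(-4) = 195 + (1/4)*(-1/4)*25 = 195 - 25/16 = 3095/16 ≈ 193.44)
1/G = 1/(3095/16) = 16/3095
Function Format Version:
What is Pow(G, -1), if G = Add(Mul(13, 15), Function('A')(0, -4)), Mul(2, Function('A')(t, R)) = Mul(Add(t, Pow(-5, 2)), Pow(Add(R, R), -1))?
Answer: Rational(16, 3095) ≈ 0.0051696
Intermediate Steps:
Function('A')(t, R) = Mul(Rational(1, 4), Pow(R, -1), Add(25, t)) (Function('A')(t, R) = Mul(Rational(1, 2), Mul(Add(t, Pow(-5, 2)), Pow(Add(R, R), -1))) = Mul(Rational(1, 2), Mul(Add(t, 25), Pow(Mul(2, R), -1))) = Mul(Rational(1, 2), Mul(Add(25, t), Mul(Rational(1, 2), Pow(R, -1)))) = Mul(Rational(1, 2), Mul(Rational(1, 2), Pow(R, -1), Add(25, t))) = Mul(Rational(1, 4), Pow(R, -1), Add(25, t)))
G = Rational(3095, 16) (G = Add(Mul(13, 15), Mul(Rational(1, 4), Pow(-4, -1), Add(25, 0))) = Add(195, Mul(Rational(1, 4), Rational(-1, 4), 25)) = Add(195, Rational(-25, 16)) = Rational(3095, 16) ≈ 193.44)
Pow(G, -1) = Pow(Rational(3095, 16), -1) = Rational(16, 3095)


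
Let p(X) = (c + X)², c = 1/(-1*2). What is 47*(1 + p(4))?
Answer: 2491/4 ≈ 622.75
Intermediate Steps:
c = -½ (c = 1/(-2) = 1*(-½) = -½ ≈ -0.50000)
p(X) = (-½ + X)²
47*(1 + p(4)) = 47*(1 + (-1 + 2*4)²/4) = 47*(1 + (-1 + 8)²/4) = 47*(1 + (¼)*7²) = 47*(1 + (¼)*49) = 47*(1 + 49/4) = 47*(53/4) = 2491/4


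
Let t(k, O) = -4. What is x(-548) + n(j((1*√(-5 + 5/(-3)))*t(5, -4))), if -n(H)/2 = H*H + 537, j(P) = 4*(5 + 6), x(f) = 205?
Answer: -4741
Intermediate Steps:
j(P) = 44 (j(P) = 4*11 = 44)
n(H) = -1074 - 2*H² (n(H) = -2*(H*H + 537) = -2*(H² + 537) = -2*(537 + H²) = -1074 - 2*H²)
x(-548) + n(j((1*√(-5 + 5/(-3)))*t(5, -4))) = 205 + (-1074 - 2*44²) = 205 + (-1074 - 2*1936) = 205 + (-1074 - 3872) = 205 - 4946 = -4741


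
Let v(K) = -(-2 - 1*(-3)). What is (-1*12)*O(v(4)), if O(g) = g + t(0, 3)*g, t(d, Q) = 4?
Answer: 60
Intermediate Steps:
v(K) = -1 (v(K) = -(-2 + 3) = -1*1 = -1)
O(g) = 5*g (O(g) = g + 4*g = 5*g)
(-1*12)*O(v(4)) = (-1*12)*(5*(-1)) = -12*(-5) = 60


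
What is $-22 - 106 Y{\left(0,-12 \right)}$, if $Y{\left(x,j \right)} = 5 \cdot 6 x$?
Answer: $-22$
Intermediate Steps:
$Y{\left(x,j \right)} = 30 x$
$-22 - 106 Y{\left(0,-12 \right)} = -22 - 106 \cdot 30 \cdot 0 = -22 - 0 = -22 + 0 = -22$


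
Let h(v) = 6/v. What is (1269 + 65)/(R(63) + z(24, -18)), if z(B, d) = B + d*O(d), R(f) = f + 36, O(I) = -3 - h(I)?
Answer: 1334/171 ≈ 7.8012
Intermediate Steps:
O(I) = -3 - 6/I
R(f) = 36 + f
z(B, d) = B + d*(-3 - 6/d)
(1269 + 65)/(R(63) + z(24, -18)) = (1269 + 65)/((36 + 63) + (-6 + 24 - 3*(-18))) = 1334/(99 + (-6 + 24 + 54)) = 1334/(99 + 72) = 1334/171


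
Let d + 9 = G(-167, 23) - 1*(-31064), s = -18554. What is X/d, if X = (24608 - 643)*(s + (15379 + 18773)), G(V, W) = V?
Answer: 16991185/1404 ≈ 12102.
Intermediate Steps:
d = 30888 (d = -9 + (-167 - 1*(-31064)) = -9 + (-167 + 31064) = -9 + 30897 = 30888)
X = 373806070 (X = (24608 - 643)*(-18554 + (15379 + 18773)) = 23965*(-18554 + 34152) = 23965*15598 = 373806070)
X/d = 373806070/30888 = 373806070*(1/30888) = 16991185/1404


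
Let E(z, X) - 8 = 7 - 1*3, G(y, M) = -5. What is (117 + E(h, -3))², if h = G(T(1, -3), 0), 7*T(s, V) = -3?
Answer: 16641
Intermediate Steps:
T(s, V) = -3/7 (T(s, V) = (⅐)*(-3) = -3/7)
h = -5
E(z, X) = 12 (E(z, X) = 8 + (7 - 1*3) = 8 + (7 - 3) = 8 + 4 = 12)
(117 + E(h, -3))² = (117 + 12)² = 129² = 16641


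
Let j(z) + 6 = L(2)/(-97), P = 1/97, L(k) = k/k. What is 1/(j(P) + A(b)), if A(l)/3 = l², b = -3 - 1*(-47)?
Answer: 97/562793 ≈ 0.00017235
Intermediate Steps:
b = 44 (b = -3 + 47 = 44)
L(k) = 1
P = 1/97 ≈ 0.010309
j(z) = -583/97 (j(z) = -6 + 1/(-97) = -6 + 1*(-1/97) = -6 - 1/97 = -583/97)
A(l) = 3*l²
1/(j(P) + A(b)) = 1/(-583/97 + 3*44²) = 1/(-583/97 + 3*1936) = 1/(-583/97 + 5808) = 1/(562793/97) = 97/562793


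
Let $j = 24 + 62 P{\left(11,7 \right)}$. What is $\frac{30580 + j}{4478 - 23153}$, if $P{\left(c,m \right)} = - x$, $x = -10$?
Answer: $- \frac{10408}{6225} \approx -1.672$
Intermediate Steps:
$P{\left(c,m \right)} = 10$ ($P{\left(c,m \right)} = \left(-1\right) \left(-10\right) = 10$)
$j = 644$ ($j = 24 + 62 \cdot 10 = 24 + 620 = 644$)
$\frac{30580 + j}{4478 - 23153} = \frac{30580 + 644}{4478 - 23153} = \frac{31224}{-18675} = 31224 \left(- \frac{1}{18675}\right) = - \frac{10408}{6225}$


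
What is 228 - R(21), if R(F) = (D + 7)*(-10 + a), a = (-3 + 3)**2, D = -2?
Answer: 278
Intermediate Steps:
a = 0 (a = 0**2 = 0)
R(F) = -50 (R(F) = (-2 + 7)*(-10 + 0) = 5*(-10) = -50)
228 - R(21) = 228 - 1*(-50) = 228 + 50 = 278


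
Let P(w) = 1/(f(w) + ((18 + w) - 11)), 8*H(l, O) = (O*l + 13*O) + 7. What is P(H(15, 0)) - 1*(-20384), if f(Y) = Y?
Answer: 713444/35 ≈ 20384.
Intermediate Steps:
H(l, O) = 7/8 + 13*O/8 + O*l/8 (H(l, O) = ((O*l + 13*O) + 7)/8 = ((13*O + O*l) + 7)/8 = (7 + 13*O + O*l)/8 = 7/8 + 13*O/8 + O*l/8)
P(w) = 1/(7 + 2*w) (P(w) = 1/(w + ((18 + w) - 11)) = 1/(w + (7 + w)) = 1/(7 + 2*w))
P(H(15, 0)) - 1*(-20384) = 1/(7 + 2*(7/8 + (13/8)*0 + (1/8)*0*15)) - 1*(-20384) = 1/(7 + 2*(7/8 + 0 + 0)) + 20384 = 1/(7 + 2*(7/8)) + 20384 = 1/(7 + 7/4) + 20384 = 1/(35/4) + 20384 = 4/35 + 20384 = 713444/35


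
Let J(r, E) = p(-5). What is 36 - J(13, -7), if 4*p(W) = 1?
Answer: 143/4 ≈ 35.750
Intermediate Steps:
p(W) = ¼ (p(W) = (¼)*1 = ¼)
J(r, E) = ¼
36 - J(13, -7) = 36 - 1*¼ = 36 - ¼ = 143/4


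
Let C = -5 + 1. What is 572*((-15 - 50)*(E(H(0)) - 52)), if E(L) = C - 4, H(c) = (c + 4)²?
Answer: 2230800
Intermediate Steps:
C = -4
H(c) = (4 + c)²
E(L) = -8 (E(L) = -4 - 4 = -8)
572*((-15 - 50)*(E(H(0)) - 52)) = 572*((-15 - 50)*(-8 - 52)) = 572*(-65*(-60)) = 572*3900 = 2230800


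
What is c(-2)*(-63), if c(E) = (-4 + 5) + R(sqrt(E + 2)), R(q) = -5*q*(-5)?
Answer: -63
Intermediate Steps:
R(q) = 25*q
c(E) = 1 + 25*sqrt(2 + E) (c(E) = (-4 + 5) + 25*sqrt(E + 2) = 1 + 25*sqrt(2 + E))
c(-2)*(-63) = (1 + 25*sqrt(2 - 2))*(-63) = (1 + 25*sqrt(0))*(-63) = (1 + 25*0)*(-63) = (1 + 0)*(-63) = 1*(-63) = -63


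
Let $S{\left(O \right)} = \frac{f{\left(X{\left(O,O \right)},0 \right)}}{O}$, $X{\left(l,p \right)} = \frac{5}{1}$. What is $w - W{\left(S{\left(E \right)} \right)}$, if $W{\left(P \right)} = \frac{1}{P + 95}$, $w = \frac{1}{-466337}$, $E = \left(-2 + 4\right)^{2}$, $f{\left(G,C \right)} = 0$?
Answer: $- \frac{466432}{44302015} \approx -0.010528$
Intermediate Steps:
$X{\left(l,p \right)} = 5$ ($X{\left(l,p \right)} = 5 \cdot 1 = 5$)
$E = 4$ ($E = 2^{2} = 4$)
$w = - \frac{1}{466337} \approx -2.1444 \cdot 10^{-6}$
$S{\left(O \right)} = 0$ ($S{\left(O \right)} = \frac{0}{O} = 0$)
$W{\left(P \right)} = \frac{1}{95 + P}$
$w - W{\left(S{\left(E \right)} \right)} = - \frac{1}{466337} - \frac{1}{95 + 0} = - \frac{1}{466337} - \frac{1}{95} = - \frac{466432}{44302015}$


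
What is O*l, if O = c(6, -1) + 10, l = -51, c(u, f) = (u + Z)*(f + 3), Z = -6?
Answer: -510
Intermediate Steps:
c(u, f) = (-6 + u)*(3 + f) (c(u, f) = (u - 6)*(f + 3) = (-6 + u)*(3 + f))
O = 10 (O = (-18 - 6*(-1) + 3*6 - 1*6) + 10 = (-18 + 6 + 18 - 6) + 10 = 0 + 10 = 10)
O*l = 10*(-51) = -510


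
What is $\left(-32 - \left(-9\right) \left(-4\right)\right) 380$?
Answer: $-25840$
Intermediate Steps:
$\left(-32 - \left(-9\right) \left(-4\right)\right) 380 = \left(-32 - 36\right) 380 = \left(-68\right) 380 = -25840$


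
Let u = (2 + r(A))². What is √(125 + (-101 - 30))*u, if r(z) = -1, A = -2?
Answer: I*√6 ≈ 2.4495*I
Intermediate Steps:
u = 1 (u = (2 - 1)² = 1² = 1)
√(125 + (-101 - 30))*u = √(125 + (-101 - 30))*1 = √(125 - 131)*1 = √(-6)*1 = (I*√6)*1 = I*√6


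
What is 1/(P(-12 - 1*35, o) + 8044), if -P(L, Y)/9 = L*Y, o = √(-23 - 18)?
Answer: 8044/72042025 - 423*I*√41/72042025 ≈ 0.00011166 - 3.7596e-5*I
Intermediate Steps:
o = I*√41 (o = √(-41) = I*√41 ≈ 6.4031*I)
P(L, Y) = -9*L*Y
1/(P(-12 - 1*35, o) + 8044) = 1/(-9*(-12 - 1*35)*I*√41 + 8044) = 1/(-9*(-12 - 35)*I*√41 + 8044) = 1/(-9*(-47)*I*√41 + 8044) = 1/(423*I*√41 + 8044) = 1/(8044 + 423*I*√41)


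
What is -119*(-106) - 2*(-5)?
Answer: 12624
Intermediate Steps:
-119*(-106) - 2*(-5) = 12614 + 10 = 12624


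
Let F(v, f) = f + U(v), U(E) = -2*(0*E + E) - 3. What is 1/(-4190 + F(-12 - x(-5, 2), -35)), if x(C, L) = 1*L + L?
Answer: -1/4196 ≈ -0.00023832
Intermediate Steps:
U(E) = -3 - 2*E (U(E) = -2*(0 + E) - 3 = -2*E - 3 = -3 - 2*E)
x(C, L) = 2*L (x(C, L) = L + L = 2*L)
F(v, f) = -3 + f - 2*v (F(v, f) = f + (-3 - 2*v) = -3 + f - 2*v)
1/(-4190 + F(-12 - x(-5, 2), -35)) = 1/(-4190 + (-3 - 35 - 2*(-12 - 2*2))) = 1/(-4190 + (-3 - 35 - 2*(-12 - 1*4))) = 1/(-4190 + (-3 - 35 - 2*(-12 - 4))) = 1/(-4190 + (-3 - 35 - 2*(-16))) = 1/(-4190 + (-3 - 35 + 32)) = 1/(-4190 - 6) = 1/(-4196) = -1/4196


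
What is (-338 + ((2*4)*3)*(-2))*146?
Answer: -56356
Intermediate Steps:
(-338 + ((2*4)*3)*(-2))*146 = (-338 + (8*3)*(-2))*146 = (-338 + 24*(-2))*146 = (-338 - 48)*146 = -386*146 = -56356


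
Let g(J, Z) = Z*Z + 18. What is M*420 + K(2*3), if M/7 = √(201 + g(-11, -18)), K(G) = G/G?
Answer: 1 + 2940*√543 ≈ 68510.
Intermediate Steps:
g(J, Z) = 18 + Z² (g(J, Z) = Z² + 18 = 18 + Z²)
K(G) = 1
M = 7*√543 (M = 7*√(201 + (18 + (-18)²)) = 7*√(201 + (18 + 324)) = 7*√(201 + 342) = 7*√543 ≈ 163.12)
M*420 + K(2*3) = (7*√543)*420 + 1 = 2940*√543 + 1 = 1 + 2940*√543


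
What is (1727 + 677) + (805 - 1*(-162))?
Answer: 3371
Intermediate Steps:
(1727 + 677) + (805 - 1*(-162)) = 2404 + (805 + 162) = 2404 + 967 = 3371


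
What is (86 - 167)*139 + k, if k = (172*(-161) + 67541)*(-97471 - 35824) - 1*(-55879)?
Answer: -5311627835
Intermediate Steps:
k = -5311616576 (k = (-27692 + 67541)*(-133295) + 55879 = 39849*(-133295) + 55879 = -5311672455 + 55879 = -5311616576)
(86 - 167)*139 + k = (86 - 167)*139 - 5311616576 = -81*139 - 5311616576 = -11259 - 5311616576 = -5311627835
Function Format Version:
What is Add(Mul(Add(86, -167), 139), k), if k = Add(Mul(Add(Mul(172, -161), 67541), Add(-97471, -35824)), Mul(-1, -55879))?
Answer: -5311627835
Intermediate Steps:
k = -5311616576 (k = Add(Mul(Add(-27692, 67541), -133295), 55879) = Add(Mul(39849, -133295), 55879) = Add(-5311672455, 55879) = -5311616576)
Add(Mul(Add(86, -167), 139), k) = Add(Mul(Add(86, -167), 139), -5311616576) = Add(Mul(-81, 139), -5311616576) = Add(-11259, -5311616576) = -5311627835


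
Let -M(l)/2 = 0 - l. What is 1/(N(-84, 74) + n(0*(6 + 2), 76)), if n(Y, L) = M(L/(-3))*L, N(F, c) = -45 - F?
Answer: -3/11435 ≈ -0.00026235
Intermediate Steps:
M(l) = 2*l (M(l) = -2*(0 - l) = -(-2)*l = 2*l)
n(Y, L) = -2*L²/3 (n(Y, L) = (2*(L/(-3)))*L = (2*(L*(-⅓)))*L = (2*(-L/3))*L = (-2*L/3)*L = -2*L²/3)
1/(N(-84, 74) + n(0*(6 + 2), 76)) = 1/((-45 - 1*(-84)) - ⅔*76²) = 1/((-45 + 84) - ⅔*5776) = 1/(39 - 11552/3) = 1/(-11435/3) = -3/11435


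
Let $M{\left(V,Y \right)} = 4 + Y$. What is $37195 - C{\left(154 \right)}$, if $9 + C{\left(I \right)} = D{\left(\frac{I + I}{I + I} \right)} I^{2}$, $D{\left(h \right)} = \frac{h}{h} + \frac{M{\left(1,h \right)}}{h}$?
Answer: $-105092$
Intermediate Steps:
$D{\left(h \right)} = 1 + \frac{4 + h}{h}$ ($D{\left(h \right)} = \frac{h}{h} + \frac{4 + h}{h} = 1 + \frac{4 + h}{h}$)
$C{\left(I \right)} = -9 + 6 I^{2}$ ($C{\left(I \right)} = -9 + \left(2 + \frac{4}{\left(I + I\right) \frac{1}{I + I}}\right) I^{2} = -9 + \left(2 + \frac{4}{2 I \frac{1}{2 I}}\right) I^{2} = -9 + \left(2 + \frac{4}{1}\right) I^{2} = -9 + \left(2 + 4 \cdot 1\right) I^{2} = -9 + \left(2 + 4\right) I^{2} = -9 + 6 I^{2}$)
$37195 - C{\left(154 \right)} = 37195 - \left(-9 + 6 \cdot 154^{2}\right) = 37195 - \left(-9 + 6 \cdot 23716\right) = 37195 - \left(-9 + 142296\right) = 37195 - 142287 = -105092$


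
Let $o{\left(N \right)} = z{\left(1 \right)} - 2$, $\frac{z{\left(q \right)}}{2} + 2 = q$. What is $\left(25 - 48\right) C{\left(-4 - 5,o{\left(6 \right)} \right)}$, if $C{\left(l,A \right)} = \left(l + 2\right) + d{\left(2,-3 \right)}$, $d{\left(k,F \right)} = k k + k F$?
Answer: $207$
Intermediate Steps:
$z{\left(q \right)} = -4 + 2 q$
$d{\left(k,F \right)} = k^{2} + F k$
$o{\left(N \right)} = -4$ ($o{\left(N \right)} = \left(-4 + 2 \cdot 1\right) - 2 = \left(-4 + 2\right) - 2 = -2 - 2 = -4$)
$C{\left(l,A \right)} = l$ ($C{\left(l,A \right)} = \left(l + 2\right) + 2 \left(-3 + 2\right) = \left(2 + l\right) + 2 \left(-1\right) = \left(2 + l\right) - 2 = l$)
$\left(25 - 48\right) C{\left(-4 - 5,o{\left(6 \right)} \right)} = \left(25 - 48\right) \left(-4 - 5\right) = - 23 \left(-4 - 5\right) = \left(-23\right) \left(-9\right) = 207$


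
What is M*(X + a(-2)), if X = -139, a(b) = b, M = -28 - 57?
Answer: 11985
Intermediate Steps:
M = -85
M*(X + a(-2)) = -85*(-139 - 2) = -85*(-141) = 11985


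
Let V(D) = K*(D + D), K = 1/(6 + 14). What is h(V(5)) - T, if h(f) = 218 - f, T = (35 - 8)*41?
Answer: -1779/2 ≈ -889.50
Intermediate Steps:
K = 1/20 ≈ 0.050000
V(D) = D/10 (V(D) = (D + D)/20 = (2*D)/20 = D/10)
T = 1107 (T = 27*41 = 1107)
h(V(5)) - T = (218 - 5/10) - 1*1107 = (218 - 1*½) - 1107 = (218 - ½) - 1107 = 435/2 - 1107 = -1779/2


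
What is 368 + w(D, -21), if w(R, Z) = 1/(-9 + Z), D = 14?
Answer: 11039/30 ≈ 367.97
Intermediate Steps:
368 + w(D, -21) = 368 + 1/(-9 - 21) = 368 + 1/(-30) = 368 - 1/30 = 11039/30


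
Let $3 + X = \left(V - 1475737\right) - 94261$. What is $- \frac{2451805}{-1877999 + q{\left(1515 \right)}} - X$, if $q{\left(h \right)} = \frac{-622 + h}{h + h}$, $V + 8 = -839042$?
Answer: $\frac{13708317245602077}{5690336077} \approx 2.4091 \cdot 10^{6}$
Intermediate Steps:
$V = -839050$ ($V = -8 - 839042 = -839050$)
$q{\left(h \right)} = \frac{-622 + h}{2 h}$
$X = -2409051$ ($X = -3 - 2409048 = -2409051$)
$- \frac{2451805}{-1877999 + q{\left(1515 \right)}} - X = - \frac{2451805}{-1877999 + \frac{-622 + 1515}{2 \cdot 1515}} - -2409051 = - \frac{2451805}{-1877999 + \frac{1}{2} \cdot \frac{1}{1515} \cdot 893} + 2409051 = - \frac{2451805}{-1877999 + \frac{893}{3030}} + 2409051 = - \frac{2451805}{- \frac{5690336077}{3030}} + 2409051 = \left(-2451805\right) \left(- \frac{3030}{5690336077}\right) + 2409051 = \frac{7428969150}{5690336077} + 2409051 = \frac{13708317245602077}{5690336077}$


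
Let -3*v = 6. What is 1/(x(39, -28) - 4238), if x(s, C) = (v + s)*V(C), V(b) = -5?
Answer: -1/4423 ≈ -0.00022609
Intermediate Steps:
v = -2 (v = -⅓*6 = -2)
x(s, C) = 10 - 5*s (x(s, C) = (-2 + s)*(-5) = 10 - 5*s)
1/(x(39, -28) - 4238) = 1/((10 - 5*39) - 4238) = 1/((10 - 195) - 4238) = 1/(-185 - 4238) = 1/(-4423) = -1/4423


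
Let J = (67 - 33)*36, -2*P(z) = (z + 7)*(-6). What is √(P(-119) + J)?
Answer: 2*√222 ≈ 29.799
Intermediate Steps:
P(z) = 21 + 3*z (P(z) = -(z + 7)*(-6)/2 = -(7 + z)*(-6)/2 = -(-42 - 6*z)/2 = 21 + 3*z)
J = 1224 (J = 34*36 = 1224)
√(P(-119) + J) = √((21 + 3*(-119)) + 1224) = √((21 - 357) + 1224) = √(-336 + 1224) = √888 = 2*√222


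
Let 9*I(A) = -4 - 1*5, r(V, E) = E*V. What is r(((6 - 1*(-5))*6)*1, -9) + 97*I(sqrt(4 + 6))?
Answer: -691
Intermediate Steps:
I(A) = -1 (I(A) = (-4 - 1*5)/9 = (-4 - 5)/9 = (1/9)*(-9) = -1)
r(((6 - 1*(-5))*6)*1, -9) + 97*I(sqrt(4 + 6)) = -9*(6 - 1*(-5))*6 + 97*(-1) = -9*(6 + 5)*6 - 97 = -9*11*6 - 97 = -594 - 97 = -691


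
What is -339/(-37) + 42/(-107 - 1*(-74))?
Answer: 3211/407 ≈ 7.8894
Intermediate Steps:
-339/(-37) + 42/(-107 - 1*(-74)) = -339*(-1/37) + 42/(-107 + 74) = 339/37 + 42/(-33) = 339/37 + 42*(-1/33) = 339/37 - 14/11 = 3211/407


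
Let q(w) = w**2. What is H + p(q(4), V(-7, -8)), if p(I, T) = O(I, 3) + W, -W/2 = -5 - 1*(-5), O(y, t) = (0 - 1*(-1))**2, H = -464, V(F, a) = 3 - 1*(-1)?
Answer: -463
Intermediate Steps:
V(F, a) = 4 (V(F, a) = 3 + 1 = 4)
O(y, t) = 1 (O(y, t) = (0 + 1)**2 = 1**2 = 1)
W = 0 (W = -2*(-5 - 1*(-5)) = -2*(-5 + 5) = -2*0 = 0)
p(I, T) = 1 (p(I, T) = 1 + 0 = 1)
H + p(q(4), V(-7, -8)) = -464 + 1 = -463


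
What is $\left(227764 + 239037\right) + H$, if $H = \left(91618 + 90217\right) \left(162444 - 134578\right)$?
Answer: $5067480911$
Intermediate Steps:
$H = 5067014110$ ($H = 181835 \cdot 27866 = 5067014110$)
$\left(227764 + 239037\right) + H = \left(227764 + 239037\right) + 5067014110 = 466801 + 5067014110 = 5067480911$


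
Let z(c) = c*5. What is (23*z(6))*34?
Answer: 23460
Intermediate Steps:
z(c) = 5*c
(23*z(6))*34 = (23*(5*6))*34 = (23*30)*34 = 690*34 = 23460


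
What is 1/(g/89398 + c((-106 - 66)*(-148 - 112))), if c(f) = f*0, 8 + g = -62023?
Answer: -89398/62031 ≈ -1.4412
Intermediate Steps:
g = -62031 (g = -8 - 62023 = -62031)
c(f) = 0
1/(g/89398 + c((-106 - 66)*(-148 - 112))) = 1/(-62031/89398 + 0) = 1/(-62031/89398) = -89398/62031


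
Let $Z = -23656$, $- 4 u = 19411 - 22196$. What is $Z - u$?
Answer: $- \frac{97409}{4} \approx -24352.0$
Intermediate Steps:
$u = \frac{2785}{4}$ ($u = - \frac{19411 - 22196}{4} = \left(- \frac{1}{4}\right) \left(-2785\right) = \frac{2785}{4} \approx 696.25$)
$Z - u = -23656 - \frac{2785}{4} = - \frac{97409}{4}$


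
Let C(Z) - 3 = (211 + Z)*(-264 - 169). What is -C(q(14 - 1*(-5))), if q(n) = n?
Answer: 99587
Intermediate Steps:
C(Z) = -91360 - 433*Z (C(Z) = 3 + (211 + Z)*(-264 - 169) = 3 + (211 + Z)*(-433) = 3 + (-91363 - 433*Z) = -91360 - 433*Z)
-C(q(14 - 1*(-5))) = -(-91360 - 433*(14 - 1*(-5))) = -(-91360 - 433*(14 + 5)) = -(-91360 - 433*19) = -(-91360 - 8227) = -1*(-99587) = 99587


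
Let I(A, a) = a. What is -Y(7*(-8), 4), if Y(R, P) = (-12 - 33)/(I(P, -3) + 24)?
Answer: 15/7 ≈ 2.1429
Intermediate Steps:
Y(R, P) = -15/7 (Y(R, P) = (-12 - 33)/(-3 + 24) = -45/21 = -45*1/21 = -15/7)
-Y(7*(-8), 4) = -1*(-15/7) = 15/7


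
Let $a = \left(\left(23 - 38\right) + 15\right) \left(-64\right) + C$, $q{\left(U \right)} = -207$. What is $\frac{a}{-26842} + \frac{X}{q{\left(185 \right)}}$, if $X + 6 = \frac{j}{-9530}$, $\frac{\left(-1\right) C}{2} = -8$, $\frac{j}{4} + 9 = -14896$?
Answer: $- \frac{4852892}{2647574091} \approx -0.001833$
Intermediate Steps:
$j = -59620$ ($j = -36 + 4 \left(-14896\right) = -36 - 59584 = -59620$)
$C = 16$ ($C = \left(-2\right) \left(-8\right) = 16$)
$a = 16$ ($a = \left(\left(23 - 38\right) + 15\right) \left(-64\right) + 16 = \left(-15 + 15\right) \left(-64\right) + 16 = 0 \left(-64\right) + 16 = 0 + 16 = 16$)
$X = \frac{244}{953}$ ($X = -6 - \frac{59620}{-9530} = -6 - - \frac{5962}{953} = -6 + \frac{5962}{953} = \frac{244}{953} \approx 0.25603$)
$\frac{a}{-26842} + \frac{X}{q{\left(185 \right)}} = \frac{16}{-26842} + \frac{244}{953 \left(-207\right)} = 16 \left(- \frac{1}{26842}\right) + \frac{244}{953} \left(- \frac{1}{207}\right) = - \frac{8}{13421} - \frac{244}{197271} = - \frac{4852892}{2647574091}$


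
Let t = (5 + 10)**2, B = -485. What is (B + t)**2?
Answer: 67600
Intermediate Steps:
t = 225 (t = 15**2 = 225)
(B + t)**2 = (-485 + 225)**2 = (-260)**2 = 67600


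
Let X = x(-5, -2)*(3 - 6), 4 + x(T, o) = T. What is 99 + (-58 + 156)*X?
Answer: 2745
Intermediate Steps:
x(T, o) = -4 + T
X = 27 (X = (-4 - 5)*(3 - 6) = -9*(-3) = 27)
99 + (-58 + 156)*X = 99 + (-58 + 156)*27 = 99 + 98*27 = 99 + 2646 = 2745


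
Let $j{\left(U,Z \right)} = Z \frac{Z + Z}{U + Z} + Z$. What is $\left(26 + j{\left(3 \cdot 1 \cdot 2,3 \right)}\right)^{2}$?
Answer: $961$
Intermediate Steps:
$j{\left(U,Z \right)} = Z + \frac{2 Z^{2}}{U + Z}$ ($j{\left(U,Z \right)} = Z \frac{2 Z}{U + Z} + Z = \frac{2 Z^{2}}{U + Z} + Z = Z + \frac{2 Z^{2}}{U + Z}$)
$\left(26 + j{\left(3 \cdot 1 \cdot 2,3 \right)}\right)^{2} = \left(26 + \frac{3 \left(3 \cdot 1 \cdot 2 + 3 \cdot 3\right)}{3 \cdot 1 \cdot 2 + 3}\right)^{2} = \left(26 + \frac{3 \left(3 \cdot 2 + 9\right)}{3 \cdot 2 + 3}\right)^{2} = \left(26 + \frac{3 \left(6 + 9\right)}{6 + 3}\right)^{2} = \left(26 + 3 \cdot \frac{1}{9} \cdot 15\right)^{2} = \left(26 + 5\right)^{2} = 31^{2} = 961$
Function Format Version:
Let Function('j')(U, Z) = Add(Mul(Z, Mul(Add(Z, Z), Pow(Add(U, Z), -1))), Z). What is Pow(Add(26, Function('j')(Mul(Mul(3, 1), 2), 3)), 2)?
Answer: 961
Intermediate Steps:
Function('j')(U, Z) = Add(Z, Mul(2, Pow(Z, 2), Pow(Add(U, Z), -1))) (Function('j')(U, Z) = Add(Mul(Z, Mul(Mul(2, Z), Pow(Add(U, Z), -1))), Z) = Add(Mul(Z, Mul(2, Z, Pow(Add(U, Z), -1))), Z) = Add(Mul(2, Pow(Z, 2), Pow(Add(U, Z), -1)), Z) = Add(Z, Mul(2, Pow(Z, 2), Pow(Add(U, Z), -1))))
Pow(Add(26, Function('j')(Mul(Mul(3, 1), 2), 3)), 2) = Pow(Add(26, Mul(3, Pow(Add(Mul(Mul(3, 1), 2), 3), -1), Add(Mul(Mul(3, 1), 2), Mul(3, 3)))), 2) = Pow(Add(26, Mul(3, Pow(Add(Mul(3, 2), 3), -1), Add(Mul(3, 2), 9))), 2) = Pow(Add(26, Mul(3, Pow(Add(6, 3), -1), Add(6, 9))), 2) = Pow(Add(26, Mul(3, Pow(9, -1), 15)), 2) = Pow(Add(26, Mul(3, Rational(1, 9), 15)), 2) = Pow(Add(26, 5), 2) = Pow(31, 2) = 961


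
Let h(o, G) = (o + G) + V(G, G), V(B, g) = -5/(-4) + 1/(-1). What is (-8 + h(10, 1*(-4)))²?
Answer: 49/16 ≈ 3.0625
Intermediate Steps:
V(B, g) = ¼ (V(B, g) = -5*(-¼) + 1*(-1) = 5/4 - 1 = ¼)
h(o, G) = ¼ + G + o (h(o, G) = (o + G) + ¼ = (G + o) + ¼ = ¼ + G + o)
(-8 + h(10, 1*(-4)))² = (-8 + (¼ + 1*(-4) + 10))² = (-8 + (¼ - 4 + 10))² = (-8 + 25/4)² = (-7/4)² = 49/16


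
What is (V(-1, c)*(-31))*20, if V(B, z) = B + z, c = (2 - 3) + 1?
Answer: 620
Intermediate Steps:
c = 0 (c = -1 + 1 = 0)
(V(-1, c)*(-31))*20 = ((-1 + 0)*(-31))*20 = -1*(-31)*20 = 31*20 = 620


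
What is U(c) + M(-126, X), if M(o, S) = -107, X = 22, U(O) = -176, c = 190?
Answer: -283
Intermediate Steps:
U(c) + M(-126, X) = -176 - 107 = -283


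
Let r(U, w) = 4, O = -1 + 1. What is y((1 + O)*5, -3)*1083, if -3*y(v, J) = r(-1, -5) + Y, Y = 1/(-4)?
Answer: -5415/4 ≈ -1353.8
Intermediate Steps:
O = 0
Y = -¼ ≈ -0.25000
y(v, J) = -5/4 (y(v, J) = -(4 - ¼)/3 = -⅓*15/4 = -5/4)
y((1 + O)*5, -3)*1083 = -5/4*1083 = -5415/4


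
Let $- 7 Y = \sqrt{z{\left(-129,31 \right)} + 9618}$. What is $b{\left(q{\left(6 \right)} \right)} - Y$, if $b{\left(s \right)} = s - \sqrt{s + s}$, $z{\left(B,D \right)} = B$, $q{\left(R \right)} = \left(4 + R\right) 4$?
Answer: $40 - 4 \sqrt{5} + \frac{\sqrt{9489}}{7} \approx 44.972$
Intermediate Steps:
$q{\left(R \right)} = 16 + 4 R$
$Y = - \frac{\sqrt{9489}}{7}$ ($Y = - \frac{\sqrt{-129 + 9618}}{7} = - \frac{\sqrt{9489}}{7} \approx -13.916$)
$b{\left(s \right)} = s - \sqrt{2} \sqrt{s}$ ($b{\left(s \right)} = s - \sqrt{2 s} = s - \sqrt{2} \sqrt{s}$)
$b{\left(q{\left(6 \right)} \right)} - Y = \left(\left(16 + 4 \cdot 6\right) - \sqrt{2} \sqrt{16 + 4 \cdot 6}\right) - - \frac{\sqrt{9489}}{7} = \left(\left(16 + 24\right) - \sqrt{2} \sqrt{16 + 24}\right) + \frac{\sqrt{9489}}{7} = \left(40 - \sqrt{2} \sqrt{40}\right) + \frac{\sqrt{9489}}{7} = \left(40 - \sqrt{2} \cdot 2 \sqrt{10}\right) + \frac{\sqrt{9489}}{7} = \left(40 - 4 \sqrt{5}\right) + \frac{\sqrt{9489}}{7} = 40 - 4 \sqrt{5} + \frac{\sqrt{9489}}{7}$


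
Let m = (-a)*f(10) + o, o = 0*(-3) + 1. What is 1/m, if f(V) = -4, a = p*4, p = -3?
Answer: -1/47 ≈ -0.021277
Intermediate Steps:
o = 1 (o = 0 + 1 = 1)
a = -12 (a = -3*4 = -12)
m = -47 (m = -1*(-12)*(-4) + 1 = 12*(-4) + 1 = -48 + 1 = -47)
1/m = 1/(-47) = -1/47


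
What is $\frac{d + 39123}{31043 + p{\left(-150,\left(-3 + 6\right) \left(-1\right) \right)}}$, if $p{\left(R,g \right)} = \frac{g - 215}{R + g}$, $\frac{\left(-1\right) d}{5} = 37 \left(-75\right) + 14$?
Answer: $\frac{8097984}{4749797} \approx 1.7049$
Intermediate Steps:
$d = 13805$ ($d = - 5 \left(37 \left(-75\right) + 14\right) = - 5 \left(-2775 + 14\right) = \left(-5\right) \left(-2761\right) = 13805$)
$p{\left(R,g \right)} = \frac{-215 + g}{R + g}$
$\frac{d + 39123}{31043 + p{\left(-150,\left(-3 + 6\right) \left(-1\right) \right)}} = \frac{13805 + 39123}{31043 + \frac{-215 + \left(-3 + 6\right) \left(-1\right)}{-150 + \left(-3 + 6\right) \left(-1\right)}} = \frac{52928}{31043 + \frac{-215 + 3 \left(-1\right)}{-150 + 3 \left(-1\right)}} = \frac{52928}{31043 + \frac{-215 - 3}{-150 - 3}} = \frac{52928}{31043 + \frac{1}{-153} \left(-218\right)} = \frac{52928}{31043 - - \frac{218}{153}} = \frac{52928}{31043 + \frac{218}{153}} = \frac{52928}{\frac{4749797}{153}} = 52928 \cdot \frac{153}{4749797} = \frac{8097984}{4749797}$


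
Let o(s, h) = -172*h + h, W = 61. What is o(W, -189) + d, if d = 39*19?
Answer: 33060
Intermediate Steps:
d = 741
o(s, h) = -171*h
o(W, -189) + d = -171*(-189) + 741 = 32319 + 741 = 33060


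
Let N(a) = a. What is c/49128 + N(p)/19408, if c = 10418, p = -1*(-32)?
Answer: 6367645/29796132 ≈ 0.21371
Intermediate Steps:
p = 32
c/49128 + N(p)/19408 = 10418/49128 + 32/19408 = 10418*(1/49128) + 32*(1/19408) = 5209/24564 + 2/1213 = 6367645/29796132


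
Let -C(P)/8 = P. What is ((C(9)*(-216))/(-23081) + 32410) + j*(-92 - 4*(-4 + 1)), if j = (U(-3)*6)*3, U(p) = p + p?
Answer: 947459498/23081 ≈ 41049.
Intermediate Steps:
U(p) = 2*p
C(P) = -8*P
j = -108 (j = ((2*(-3))*6)*3 = -6*6*3 = -36*3 = -108)
((C(9)*(-216))/(-23081) + 32410) + j*(-92 - 4*(-4 + 1)) = ((-8*9*(-216))/(-23081) + 32410) - 108*(-92 - 4*(-4 + 1)) = (-72*(-216)*(-1/23081) + 32410) - 108*(-92 - 4*(-3)) = (15552*(-1/23081) + 32410) - 108*(-92 + 12) = (-15552/23081 + 32410) - 108*(-80) = 748039658/23081 + 8640 = 947459498/23081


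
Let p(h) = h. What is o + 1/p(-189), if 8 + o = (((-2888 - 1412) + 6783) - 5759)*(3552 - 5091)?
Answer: 952891883/189 ≈ 5.0418e+6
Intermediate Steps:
o = 5041756 (o = -8 + (((-2888 - 1412) + 6783) - 5759)*(3552 - 5091) = -8 + ((-4300 + 6783) - 5759)*(-1539) = -8 + (2483 - 5759)*(-1539) = -8 - 3276*(-1539) = -8 + 5041764 = 5041756)
o + 1/p(-189) = 5041756 + 1/(-189) = 5041756 - 1/189 = 952891883/189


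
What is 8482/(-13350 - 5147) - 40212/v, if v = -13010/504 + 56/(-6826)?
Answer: 639537328420342/410792862637 ≈ 1556.8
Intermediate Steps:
v = -22208621/860076 (v = -13010*1/504 + 56*(-1/6826) = -6505/252 - 28/3413 = -22208621/860076 ≈ -25.822)
8482/(-13350 - 5147) - 40212/v = 8482/(-13350 - 5147) - 40212/(-22208621/860076) = 8482/(-18497) - 40212*(-860076/22208621) = 8482*(-1/18497) + 34585376112/22208621 = -8482/18497 + 34585376112/22208621 = 639537328420342/410792862637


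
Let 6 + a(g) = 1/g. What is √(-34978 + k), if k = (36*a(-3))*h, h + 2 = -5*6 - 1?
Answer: I*√27454 ≈ 165.69*I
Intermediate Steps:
h = -33 (h = -2 + (-5*6 - 1) = -2 + (-30 - 1) = -2 - 31 = -33)
a(g) = -6 + 1/g
k = 7524 (k = (36*(-6 + 1/(-3)))*(-33) = (36*(-6 - ⅓))*(-33) = (36*(-19/3))*(-33) = -228*(-33) = 7524)
√(-34978 + k) = √(-34978 + 7524) = √(-27454) = I*√27454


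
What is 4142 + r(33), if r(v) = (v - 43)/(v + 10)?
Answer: 178096/43 ≈ 4141.8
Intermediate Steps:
r(v) = (-43 + v)/(10 + v)
4142 + r(33) = 4142 + (-43 + 33)/(10 + 33) = 4142 - 10/43 = 178096/43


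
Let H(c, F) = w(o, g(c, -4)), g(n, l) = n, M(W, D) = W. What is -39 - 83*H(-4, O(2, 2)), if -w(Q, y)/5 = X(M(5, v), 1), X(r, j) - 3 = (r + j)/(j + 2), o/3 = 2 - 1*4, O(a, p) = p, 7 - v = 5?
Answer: 2036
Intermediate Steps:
v = 2 (v = 7 - 1*5 = 7 - 5 = 2)
o = -6 (o = 3*(2 - 1*4) = 3*(2 - 4) = 3*(-2) = -6)
X(r, j) = 3 + (j + r)/(2 + j) (X(r, j) = 3 + (r + j)/(j + 2) = 3 + (j + r)/(2 + j))
w(Q, y) = -25 (w(Q, y) = -5*(6 + 5 + 4*1)/(2 + 1) = -5*(6 + 5 + 4)/3 = -5*15/3 = -5*5 = -25)
H(c, F) = -25
-39 - 83*H(-4, O(2, 2)) = -39 - 83*(-25) = -39 + 2075 = 2036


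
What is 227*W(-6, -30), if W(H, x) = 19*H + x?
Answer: -32688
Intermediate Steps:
W(H, x) = x + 19*H
227*W(-6, -30) = 227*(-30 + 19*(-6)) = 227*(-30 - 114) = 227*(-144) = -32688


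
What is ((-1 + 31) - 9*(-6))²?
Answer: 7056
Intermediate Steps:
((-1 + 31) - 9*(-6))² = (30 + 54)² = 84² = 7056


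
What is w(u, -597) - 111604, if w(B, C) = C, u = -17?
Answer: -112201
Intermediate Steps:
w(u, -597) - 111604 = -597 - 111604 = -112201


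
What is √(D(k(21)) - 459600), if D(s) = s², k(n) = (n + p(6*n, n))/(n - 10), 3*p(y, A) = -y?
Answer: I*√55611159/11 ≈ 677.94*I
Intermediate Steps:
p(y, A) = -y/3 (p(y, A) = (-y)/3 = -y/3)
k(n) = -n/(-10 + n) (k(n) = (n - 2*n)/(n - 10) = (n - 2*n)/(-10 + n) = (-n)/(-10 + n) = -n/(-10 + n))
√(D(k(21)) - 459600) = √((-1*21/(-10 + 21))² - 459600) = √((-1*21/11)² - 459600) = √((-1*21*1/11)² - 459600) = √((-21/11)² - 459600) = √(441/121 - 459600) = √(-55611159/121) = I*√55611159/11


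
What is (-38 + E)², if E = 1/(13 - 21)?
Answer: 93025/64 ≈ 1453.5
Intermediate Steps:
E = -⅛ (E = 1/(-8) = -⅛ ≈ -0.12500)
(-38 + E)² = (-38 - ⅛)² = (-305/8)² = 93025/64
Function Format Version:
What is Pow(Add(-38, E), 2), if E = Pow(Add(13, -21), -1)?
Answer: Rational(93025, 64) ≈ 1453.5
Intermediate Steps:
E = Rational(-1, 8) (E = Pow(-8, -1) = Rational(-1, 8) ≈ -0.12500)
Pow(Add(-38, E), 2) = Pow(Add(-38, Rational(-1, 8)), 2) = Pow(Rational(-305, 8), 2) = Rational(93025, 64)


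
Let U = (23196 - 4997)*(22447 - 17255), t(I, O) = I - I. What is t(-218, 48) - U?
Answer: -94489208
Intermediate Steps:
t(I, O) = 0
U = 94489208 (U = 18199*5192 = 94489208)
t(-218, 48) - U = 0 - 1*94489208 = 0 - 94489208 = -94489208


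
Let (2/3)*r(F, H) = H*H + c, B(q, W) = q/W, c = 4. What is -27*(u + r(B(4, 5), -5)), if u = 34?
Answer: -4185/2 ≈ -2092.5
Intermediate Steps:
r(F, H) = 6 + 3*H²/2 (r(F, H) = 3*(H*H + 4)/2 = 3*(H² + 4)/2 = 3*(4 + H²)/2 = 6 + 3*H²/2)
-27*(u + r(B(4, 5), -5)) = -27*(34 + (6 + (3/2)*(-5)²)) = -27*(34 + (6 + (3/2)*25)) = -27*(34 + (6 + 75/2)) = -27*(34 + 87/2) = -27*155/2 = -4185/2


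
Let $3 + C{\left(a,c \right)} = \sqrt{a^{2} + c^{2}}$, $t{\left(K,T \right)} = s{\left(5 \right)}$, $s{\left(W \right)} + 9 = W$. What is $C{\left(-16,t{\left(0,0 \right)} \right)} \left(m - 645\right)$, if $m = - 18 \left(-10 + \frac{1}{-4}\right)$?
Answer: $\frac{2763}{2} - 1842 \sqrt{17} \approx -6213.3$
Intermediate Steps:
$s{\left(W \right)} = -9 + W$
$t{\left(K,T \right)} = -4$ ($t{\left(K,T \right)} = -9 + 5 = -4$)
$C{\left(a,c \right)} = -3 + \sqrt{a^{2} + c^{2}}$
$m = \frac{369}{2}$ ($m = - 18 \left(-10 - \frac{1}{4}\right) = \left(-18\right) \left(- \frac{41}{4}\right) = \frac{369}{2} \approx 184.5$)
$C{\left(-16,t{\left(0,0 \right)} \right)} \left(m - 645\right) = \left(-3 + \sqrt{\left(-16\right)^{2} + \left(-4\right)^{2}}\right) \left(\frac{369}{2} - 645\right) = \left(-3 + \sqrt{256 + 16}\right) \left(- \frac{921}{2}\right) = \left(-3 + \sqrt{272}\right) \left(- \frac{921}{2}\right) = \left(-3 + 4 \sqrt{17}\right) \left(- \frac{921}{2}\right) = \frac{2763}{2} - 1842 \sqrt{17}$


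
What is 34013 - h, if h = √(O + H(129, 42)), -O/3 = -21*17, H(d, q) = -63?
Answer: 34013 - 12*√7 ≈ 33981.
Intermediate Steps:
O = 1071 (O = -(-63)*17 = -3*(-357) = 1071)
h = 12*√7 (h = √(1071 - 63) = √1008 = 12*√7 ≈ 31.749)
34013 - h = 34013 - 12*√7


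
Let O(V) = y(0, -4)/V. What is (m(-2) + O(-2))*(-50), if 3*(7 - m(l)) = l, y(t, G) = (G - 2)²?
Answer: 1550/3 ≈ 516.67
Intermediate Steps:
y(t, G) = (-2 + G)²
O(V) = 36/V (O(V) = (-2 - 4)²/V = (-6)²/V = 36/V)
m(l) = 7 - l/3
(m(-2) + O(-2))*(-50) = ((7 - ⅓*(-2)) + 36/(-2))*(-50) = ((7 + ⅔) + 36*(-½))*(-50) = (23/3 - 18)*(-50) = -31/3*(-50) = 1550/3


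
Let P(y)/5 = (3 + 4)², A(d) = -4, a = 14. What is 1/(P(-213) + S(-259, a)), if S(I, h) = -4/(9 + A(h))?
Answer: 5/1221 ≈ 0.0040950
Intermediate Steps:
P(y) = 245 (P(y) = 5*(3 + 4)² = 5*7² = 5*49 = 245)
S(I, h) = -⅘ (S(I, h) = -4/(9 - 4) = -4/5 = -4*⅕ = -⅘)
1/(P(-213) + S(-259, a)) = 1/(245 - ⅘) = 1/(1221/5) = 5/1221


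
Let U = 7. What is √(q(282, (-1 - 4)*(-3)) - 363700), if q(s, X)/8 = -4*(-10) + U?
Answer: 2*I*√90831 ≈ 602.76*I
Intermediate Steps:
q(s, X) = 376 (q(s, X) = 8*(-4*(-10) + 7) = 8*(40 + 7) = 8*47 = 376)
√(q(282, (-1 - 4)*(-3)) - 363700) = √(376 - 363700) = √(-363324) = 2*I*√90831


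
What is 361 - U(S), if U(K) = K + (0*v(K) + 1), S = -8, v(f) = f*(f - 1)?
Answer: 368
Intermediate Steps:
v(f) = f*(-1 + f)
U(K) = 1 + K (U(K) = K + (0*(K*(-1 + K)) + 1) = K + (0 + 1) = K + 1 = 1 + K)
361 - U(S) = 361 - (1 - 8) = 361 - 1*(-7) = 361 + 7 = 368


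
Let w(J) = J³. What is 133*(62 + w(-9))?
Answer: -88711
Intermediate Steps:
133*(62 + w(-9)) = 133*(62 + (-9)³) = 133*(62 - 729) = 133*(-667) = -88711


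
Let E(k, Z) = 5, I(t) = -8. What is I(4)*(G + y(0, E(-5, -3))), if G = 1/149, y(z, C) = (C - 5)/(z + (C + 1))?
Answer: -8/149 ≈ -0.053691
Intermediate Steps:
y(z, C) = (-5 + C)/(1 + C + z) (y(z, C) = (-5 + C)/(z + (1 + C)) = (-5 + C)/(1 + C + z))
G = 1/149 ≈ 0.0067114
I(4)*(G + y(0, E(-5, -3))) = -8*(1/149 + (-5 + 5)/(1 + 5 + 0)) = -8*(1/149 + 0/6) = -8*(1/149 + (⅙)*0) = -8*(1/149 + 0) = -8*1/149 = -8/149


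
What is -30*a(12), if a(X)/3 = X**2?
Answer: -12960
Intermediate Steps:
a(X) = 3*X**2
-30*a(12) = -90*12**2 = -90*144 = -30*432 = -12960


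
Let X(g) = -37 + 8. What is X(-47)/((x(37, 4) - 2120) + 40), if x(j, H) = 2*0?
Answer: 29/2080 ≈ 0.013942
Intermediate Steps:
x(j, H) = 0
X(g) = -29
X(-47)/((x(37, 4) - 2120) + 40) = -29/((0 - 2120) + 40) = -29/(-2120 + 40) = -29/(-2080) = -29*(-1/2080) = 29/2080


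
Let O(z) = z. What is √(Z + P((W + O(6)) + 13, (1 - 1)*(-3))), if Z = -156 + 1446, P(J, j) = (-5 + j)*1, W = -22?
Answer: √1285 ≈ 35.847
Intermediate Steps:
P(J, j) = -5 + j
Z = 1290
√(Z + P((W + O(6)) + 13, (1 - 1)*(-3))) = √(1290 + (-5 + (1 - 1)*(-3))) = √(1290 + (-5 + 0*(-3))) = √(1290 + (-5 + 0)) = √(1290 - 5) = √1285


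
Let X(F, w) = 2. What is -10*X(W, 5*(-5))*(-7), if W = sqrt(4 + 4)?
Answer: 140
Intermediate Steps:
W = 2*sqrt(2) (W = sqrt(8) = 2*sqrt(2) ≈ 2.8284)
-10*X(W, 5*(-5))*(-7) = -10*2*(-7) = -20*(-7) = 140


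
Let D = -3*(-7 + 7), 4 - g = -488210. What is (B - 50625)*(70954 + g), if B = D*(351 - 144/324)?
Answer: -28307880000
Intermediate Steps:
g = 488214 (g = 4 - 1*(-488210) = 4 + 488210 = 488214)
D = 0 (D = -3*0 = 0)
B = 0 (B = 0*(351 - 144/324) = 0*(351 - 144*1/324) = 0*(351 - 4/9) = 0*(3155/9) = 0)
(B - 50625)*(70954 + g) = (0 - 50625)*(70954 + 488214) = -50625*559168 = -28307880000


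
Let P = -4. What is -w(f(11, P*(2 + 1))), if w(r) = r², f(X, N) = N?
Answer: -144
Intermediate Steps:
-w(f(11, P*(2 + 1))) = -(-4*(2 + 1))² = -(-4*3)² = -1*(-12)² = -1*144 = -144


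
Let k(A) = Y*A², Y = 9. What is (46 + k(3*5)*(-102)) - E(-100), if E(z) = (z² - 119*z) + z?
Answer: -228304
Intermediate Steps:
k(A) = 9*A²
E(z) = z² - 118*z
(46 + k(3*5)*(-102)) - E(-100) = (46 + (9*(3*5)²)*(-102)) - (-100)*(-118 - 100) = (46 + (9*15²)*(-102)) - (-100)*(-218) = (46 + (9*225)*(-102)) - 1*21800 = (46 + 2025*(-102)) - 21800 = (46 - 206550) - 21800 = -206504 - 21800 = -228304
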